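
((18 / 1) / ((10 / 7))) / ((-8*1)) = -63 / 40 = -1.58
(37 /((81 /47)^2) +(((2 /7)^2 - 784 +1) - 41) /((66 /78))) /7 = -137.32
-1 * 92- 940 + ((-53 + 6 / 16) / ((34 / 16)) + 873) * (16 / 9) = 72824 / 153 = 475.97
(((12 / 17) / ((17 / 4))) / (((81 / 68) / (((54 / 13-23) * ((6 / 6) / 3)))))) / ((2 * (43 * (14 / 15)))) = -2800 / 256581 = -0.01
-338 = -338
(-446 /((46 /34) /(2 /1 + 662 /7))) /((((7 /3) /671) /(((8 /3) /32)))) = -859791218 /1127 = -762902.59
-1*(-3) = 3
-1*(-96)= 96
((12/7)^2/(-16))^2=81/2401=0.03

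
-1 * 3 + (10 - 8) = -1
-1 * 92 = -92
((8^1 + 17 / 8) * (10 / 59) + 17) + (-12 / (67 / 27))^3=-6698414693 / 70980068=-94.37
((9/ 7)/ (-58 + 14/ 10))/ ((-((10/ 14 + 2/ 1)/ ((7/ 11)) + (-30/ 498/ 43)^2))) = 1337464905/ 251133565514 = 0.01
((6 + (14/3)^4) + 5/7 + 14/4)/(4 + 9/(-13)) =146.47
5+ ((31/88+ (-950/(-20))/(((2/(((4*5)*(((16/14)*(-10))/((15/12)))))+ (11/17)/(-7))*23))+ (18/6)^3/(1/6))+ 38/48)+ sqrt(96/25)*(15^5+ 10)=3541525205/23902428+ 607508*sqrt(6)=1488232.78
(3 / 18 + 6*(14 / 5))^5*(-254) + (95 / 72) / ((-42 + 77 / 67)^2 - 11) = -807253714031377094323 / 2260443712500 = -357121794.08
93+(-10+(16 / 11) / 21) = 19189 / 231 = 83.07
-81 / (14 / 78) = -451.29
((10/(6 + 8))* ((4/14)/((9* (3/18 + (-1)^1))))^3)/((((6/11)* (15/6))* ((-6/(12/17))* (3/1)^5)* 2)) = 704/100425126375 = 0.00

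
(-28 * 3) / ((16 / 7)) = -36.75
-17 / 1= -17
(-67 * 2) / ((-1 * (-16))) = -67 / 8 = -8.38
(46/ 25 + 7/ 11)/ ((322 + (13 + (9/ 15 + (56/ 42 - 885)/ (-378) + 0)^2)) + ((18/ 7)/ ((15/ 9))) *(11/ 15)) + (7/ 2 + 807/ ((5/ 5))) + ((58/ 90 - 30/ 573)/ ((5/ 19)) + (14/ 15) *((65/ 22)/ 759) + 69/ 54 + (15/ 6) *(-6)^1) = 1059209871623556153749/ 1325605502292783525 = 799.04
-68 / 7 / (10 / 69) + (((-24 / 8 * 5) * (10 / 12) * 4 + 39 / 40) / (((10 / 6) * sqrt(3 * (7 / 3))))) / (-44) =-2346 / 35 + 5883 * sqrt(7) / 61600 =-66.78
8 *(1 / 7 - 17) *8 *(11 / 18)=-41536 / 63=-659.30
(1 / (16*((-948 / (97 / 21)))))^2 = 9409 / 101460086784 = 0.00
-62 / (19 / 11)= -682 / 19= -35.89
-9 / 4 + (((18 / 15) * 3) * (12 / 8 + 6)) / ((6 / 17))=297 / 4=74.25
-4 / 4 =-1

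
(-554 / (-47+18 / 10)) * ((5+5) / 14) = 6925 / 791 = 8.75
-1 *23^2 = -529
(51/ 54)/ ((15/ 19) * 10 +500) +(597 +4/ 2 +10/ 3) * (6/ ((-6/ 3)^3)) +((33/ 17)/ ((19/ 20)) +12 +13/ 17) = -6128641874/ 14026275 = -436.94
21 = 21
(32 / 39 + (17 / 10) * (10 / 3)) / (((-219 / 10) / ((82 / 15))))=-1.62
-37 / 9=-4.11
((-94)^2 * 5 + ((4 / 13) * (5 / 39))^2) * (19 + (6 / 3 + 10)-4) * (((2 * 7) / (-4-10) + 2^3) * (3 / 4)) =6262515.22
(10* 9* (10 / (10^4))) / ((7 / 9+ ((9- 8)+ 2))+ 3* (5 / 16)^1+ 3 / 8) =324 / 18325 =0.02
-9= -9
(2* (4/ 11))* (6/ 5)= 48/ 55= 0.87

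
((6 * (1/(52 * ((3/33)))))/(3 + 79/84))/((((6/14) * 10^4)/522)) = 422037/10757500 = 0.04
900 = 900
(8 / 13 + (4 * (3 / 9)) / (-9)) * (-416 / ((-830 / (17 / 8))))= 5576 / 11205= 0.50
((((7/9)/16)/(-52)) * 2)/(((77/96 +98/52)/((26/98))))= -13/70413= -0.00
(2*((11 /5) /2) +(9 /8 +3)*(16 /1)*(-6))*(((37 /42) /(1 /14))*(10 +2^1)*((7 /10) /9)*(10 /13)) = -2039884 /585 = -3486.98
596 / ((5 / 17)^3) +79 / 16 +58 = 46976243 / 2000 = 23488.12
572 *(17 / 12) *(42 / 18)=17017 / 9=1890.78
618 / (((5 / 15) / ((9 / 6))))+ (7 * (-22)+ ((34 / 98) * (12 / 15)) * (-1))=643547 / 245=2626.72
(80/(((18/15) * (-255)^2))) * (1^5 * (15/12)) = 10/7803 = 0.00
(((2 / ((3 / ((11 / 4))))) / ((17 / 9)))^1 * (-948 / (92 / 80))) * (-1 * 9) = 2815560 / 391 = 7200.92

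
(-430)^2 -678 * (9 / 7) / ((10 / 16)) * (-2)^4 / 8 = 182110.51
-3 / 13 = -0.23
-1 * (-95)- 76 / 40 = 93.10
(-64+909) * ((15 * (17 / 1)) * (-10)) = -2154750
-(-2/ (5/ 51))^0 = -1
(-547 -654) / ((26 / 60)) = -36030 / 13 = -2771.54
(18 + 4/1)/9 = 2.44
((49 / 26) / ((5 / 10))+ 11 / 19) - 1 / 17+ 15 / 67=1269722 / 281333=4.51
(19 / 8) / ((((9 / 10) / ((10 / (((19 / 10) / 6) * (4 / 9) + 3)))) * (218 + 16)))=2375 / 66144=0.04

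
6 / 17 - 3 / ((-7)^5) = 100893 / 285719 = 0.35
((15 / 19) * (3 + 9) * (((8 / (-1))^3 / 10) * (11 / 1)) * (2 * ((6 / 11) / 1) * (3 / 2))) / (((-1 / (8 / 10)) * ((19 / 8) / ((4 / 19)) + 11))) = 21233664 / 67735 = 313.48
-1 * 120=-120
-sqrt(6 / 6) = -1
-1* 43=-43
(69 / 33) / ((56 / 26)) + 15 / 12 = 171 / 77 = 2.22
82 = 82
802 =802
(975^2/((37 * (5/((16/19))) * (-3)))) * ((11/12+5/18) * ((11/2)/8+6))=-97196125/8436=-11521.59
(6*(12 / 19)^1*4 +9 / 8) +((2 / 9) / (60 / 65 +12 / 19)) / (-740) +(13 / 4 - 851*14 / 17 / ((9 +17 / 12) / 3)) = -182.30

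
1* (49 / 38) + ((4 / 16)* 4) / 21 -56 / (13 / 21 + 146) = 2346845 / 2457042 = 0.96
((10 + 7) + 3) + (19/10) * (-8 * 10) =-132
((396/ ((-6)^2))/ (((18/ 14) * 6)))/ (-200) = -77/ 10800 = -0.01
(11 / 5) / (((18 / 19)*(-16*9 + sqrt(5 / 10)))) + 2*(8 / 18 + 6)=24023084 / 1866195 - 209*sqrt(2) / 3732390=12.87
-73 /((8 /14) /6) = -1533 /2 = -766.50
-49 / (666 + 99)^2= -49 / 585225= -0.00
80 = 80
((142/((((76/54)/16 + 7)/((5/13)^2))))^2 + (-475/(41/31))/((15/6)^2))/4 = -33404299541269/2744780674961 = -12.17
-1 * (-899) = 899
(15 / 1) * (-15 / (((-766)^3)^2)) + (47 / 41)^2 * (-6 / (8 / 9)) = -3012118867719195665697 / 339578613861540652096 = -8.87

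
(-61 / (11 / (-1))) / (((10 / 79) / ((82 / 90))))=197579 / 4950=39.91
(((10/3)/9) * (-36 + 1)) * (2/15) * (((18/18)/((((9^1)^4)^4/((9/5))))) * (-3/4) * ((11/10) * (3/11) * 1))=7/18530201888518410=0.00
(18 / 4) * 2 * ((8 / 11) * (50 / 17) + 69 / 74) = 382527 / 13838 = 27.64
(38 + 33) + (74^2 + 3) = 5550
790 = 790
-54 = -54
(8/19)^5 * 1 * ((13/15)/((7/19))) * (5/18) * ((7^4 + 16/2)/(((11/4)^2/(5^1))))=13.77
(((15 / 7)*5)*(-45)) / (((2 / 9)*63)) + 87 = 5151 / 98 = 52.56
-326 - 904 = -1230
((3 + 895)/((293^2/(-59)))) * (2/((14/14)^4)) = -1.23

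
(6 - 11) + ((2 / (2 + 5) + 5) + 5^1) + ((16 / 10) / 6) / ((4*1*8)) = 4447 / 840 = 5.29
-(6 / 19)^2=-36 / 361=-0.10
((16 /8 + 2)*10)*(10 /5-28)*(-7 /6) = 3640 /3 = 1213.33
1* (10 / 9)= 10 / 9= 1.11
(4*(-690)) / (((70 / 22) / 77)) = -66792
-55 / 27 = -2.04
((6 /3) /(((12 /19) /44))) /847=38 /231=0.16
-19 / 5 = -3.80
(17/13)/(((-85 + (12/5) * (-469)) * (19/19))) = -85/78689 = -0.00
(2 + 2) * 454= 1816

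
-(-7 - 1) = 8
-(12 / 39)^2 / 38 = -8 / 3211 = -0.00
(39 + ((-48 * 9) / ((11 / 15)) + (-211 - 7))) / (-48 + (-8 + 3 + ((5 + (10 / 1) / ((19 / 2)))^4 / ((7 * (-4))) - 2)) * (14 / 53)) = 116714705674 / 9498684679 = 12.29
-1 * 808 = -808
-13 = -13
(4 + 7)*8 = 88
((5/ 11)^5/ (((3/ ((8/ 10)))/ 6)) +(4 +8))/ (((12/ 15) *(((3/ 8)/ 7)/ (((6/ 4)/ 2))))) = 33908210/ 161051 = 210.54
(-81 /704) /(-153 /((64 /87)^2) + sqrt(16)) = 5184 /12558403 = 0.00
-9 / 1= -9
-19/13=-1.46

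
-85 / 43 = -1.98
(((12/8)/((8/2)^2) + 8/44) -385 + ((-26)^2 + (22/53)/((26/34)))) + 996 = 1287.82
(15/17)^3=3375/4913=0.69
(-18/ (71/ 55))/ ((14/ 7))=-495/ 71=-6.97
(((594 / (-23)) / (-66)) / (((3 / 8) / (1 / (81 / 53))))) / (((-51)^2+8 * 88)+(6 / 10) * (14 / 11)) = 23320 / 112908357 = 0.00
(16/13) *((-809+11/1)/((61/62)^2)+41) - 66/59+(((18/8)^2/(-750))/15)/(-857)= -3632238078384149/3762898460000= -965.28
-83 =-83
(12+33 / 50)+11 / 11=683 / 50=13.66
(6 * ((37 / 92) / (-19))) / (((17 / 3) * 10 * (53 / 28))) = -2331 / 1968685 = -0.00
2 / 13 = 0.15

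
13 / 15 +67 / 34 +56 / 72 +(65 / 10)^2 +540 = 1792747 / 3060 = 585.87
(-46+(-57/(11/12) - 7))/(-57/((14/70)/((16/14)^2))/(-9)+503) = -0.21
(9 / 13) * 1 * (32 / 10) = 144 / 65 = 2.22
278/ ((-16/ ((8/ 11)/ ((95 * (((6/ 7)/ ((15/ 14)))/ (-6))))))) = 417/ 418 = 1.00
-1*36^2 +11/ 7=-9061/ 7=-1294.43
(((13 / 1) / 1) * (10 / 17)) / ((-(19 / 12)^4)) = -2695680 / 2215457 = -1.22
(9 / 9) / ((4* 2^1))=1 / 8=0.12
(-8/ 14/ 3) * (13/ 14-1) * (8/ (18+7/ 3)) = 0.01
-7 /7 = -1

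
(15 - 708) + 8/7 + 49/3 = -14186/21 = -675.52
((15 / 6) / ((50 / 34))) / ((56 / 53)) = 901 / 560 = 1.61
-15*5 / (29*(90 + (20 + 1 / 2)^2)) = -300 / 59189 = -0.01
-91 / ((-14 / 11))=143 / 2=71.50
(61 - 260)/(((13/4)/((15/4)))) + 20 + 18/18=-2712/13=-208.62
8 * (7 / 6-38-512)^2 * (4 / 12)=21687698 / 27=803248.07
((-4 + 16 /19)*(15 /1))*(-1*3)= 2700 /19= 142.11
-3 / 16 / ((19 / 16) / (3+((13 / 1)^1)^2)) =-516 / 19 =-27.16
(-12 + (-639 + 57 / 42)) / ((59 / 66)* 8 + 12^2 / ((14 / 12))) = -300135 / 60328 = -4.98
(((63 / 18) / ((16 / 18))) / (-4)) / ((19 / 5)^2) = -1575 / 23104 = -0.07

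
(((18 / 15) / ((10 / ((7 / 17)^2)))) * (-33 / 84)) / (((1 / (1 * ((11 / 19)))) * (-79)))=2541 / 43378900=0.00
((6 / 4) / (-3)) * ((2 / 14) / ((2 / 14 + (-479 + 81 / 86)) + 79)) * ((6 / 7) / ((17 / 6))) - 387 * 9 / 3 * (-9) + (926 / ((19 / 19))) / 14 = 33388491438 / 3175277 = 10515.14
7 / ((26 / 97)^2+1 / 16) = 1053808 / 20225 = 52.10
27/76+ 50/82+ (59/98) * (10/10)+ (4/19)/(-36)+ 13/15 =16681421/6870780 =2.43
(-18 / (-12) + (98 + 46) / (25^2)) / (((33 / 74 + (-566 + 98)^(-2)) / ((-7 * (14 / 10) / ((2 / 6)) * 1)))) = -1288360166184 / 11293540625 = -114.08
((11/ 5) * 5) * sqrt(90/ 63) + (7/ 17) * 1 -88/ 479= 1857/ 8143 + 11 * sqrt(70)/ 7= 13.38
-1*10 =-10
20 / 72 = 5 / 18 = 0.28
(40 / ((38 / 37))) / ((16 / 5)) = 925 / 76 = 12.17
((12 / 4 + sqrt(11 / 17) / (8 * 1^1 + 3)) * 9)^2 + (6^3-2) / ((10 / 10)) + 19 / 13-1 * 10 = 486 * sqrt(187) / 187 + 2272729 / 2431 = 970.43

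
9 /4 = 2.25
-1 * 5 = -5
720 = 720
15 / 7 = 2.14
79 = 79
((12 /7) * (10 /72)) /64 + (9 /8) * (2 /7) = 437 /1344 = 0.33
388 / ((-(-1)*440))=97 / 110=0.88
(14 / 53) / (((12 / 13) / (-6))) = -91 / 53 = -1.72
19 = 19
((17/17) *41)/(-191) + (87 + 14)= 19250/191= 100.79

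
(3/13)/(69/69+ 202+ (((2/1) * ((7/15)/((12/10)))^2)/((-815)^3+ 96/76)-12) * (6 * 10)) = -833127452181/1866483202157197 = -0.00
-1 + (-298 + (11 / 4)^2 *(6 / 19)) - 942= -188269 / 152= -1238.61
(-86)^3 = -636056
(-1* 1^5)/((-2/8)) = 4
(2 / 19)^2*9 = 36 / 361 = 0.10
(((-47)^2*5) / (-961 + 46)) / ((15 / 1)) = -2209 / 2745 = -0.80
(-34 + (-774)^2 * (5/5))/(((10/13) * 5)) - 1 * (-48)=3894973/25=155798.92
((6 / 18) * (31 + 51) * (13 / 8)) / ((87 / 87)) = 44.42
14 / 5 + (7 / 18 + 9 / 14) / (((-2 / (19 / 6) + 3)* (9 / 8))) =81322 / 25515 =3.19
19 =19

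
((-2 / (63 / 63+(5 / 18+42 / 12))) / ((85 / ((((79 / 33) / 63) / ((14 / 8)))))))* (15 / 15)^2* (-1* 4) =2528 / 5910135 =0.00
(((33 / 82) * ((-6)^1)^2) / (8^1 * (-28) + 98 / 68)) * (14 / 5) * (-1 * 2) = 80784 / 221605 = 0.36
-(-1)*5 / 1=5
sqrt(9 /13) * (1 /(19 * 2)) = 3 * sqrt(13) /494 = 0.02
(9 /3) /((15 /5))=1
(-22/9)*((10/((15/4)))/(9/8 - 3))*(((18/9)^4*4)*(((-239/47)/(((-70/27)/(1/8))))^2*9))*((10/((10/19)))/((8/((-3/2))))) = -5802008454/13530125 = -428.82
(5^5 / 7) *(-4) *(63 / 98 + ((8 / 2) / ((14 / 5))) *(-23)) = 2818750 / 49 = 57525.51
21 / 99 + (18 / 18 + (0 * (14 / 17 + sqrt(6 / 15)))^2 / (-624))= 40 / 33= 1.21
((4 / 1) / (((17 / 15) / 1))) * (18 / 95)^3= 69984 / 2915075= 0.02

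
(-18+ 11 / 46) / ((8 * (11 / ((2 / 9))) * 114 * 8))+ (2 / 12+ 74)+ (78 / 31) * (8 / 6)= 2101250699 / 27105408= 77.52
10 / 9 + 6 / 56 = 307 / 252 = 1.22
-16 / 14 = -1.14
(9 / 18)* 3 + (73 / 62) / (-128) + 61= 495927 / 7936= 62.49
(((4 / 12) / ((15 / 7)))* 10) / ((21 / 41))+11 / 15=509 / 135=3.77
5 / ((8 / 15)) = 75 / 8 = 9.38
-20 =-20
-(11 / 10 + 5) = -61 / 10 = -6.10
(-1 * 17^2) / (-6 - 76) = 289 / 82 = 3.52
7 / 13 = 0.54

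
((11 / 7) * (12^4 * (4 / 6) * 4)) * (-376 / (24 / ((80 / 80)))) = -9529344 / 7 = -1361334.86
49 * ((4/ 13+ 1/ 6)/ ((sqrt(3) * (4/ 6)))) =20.13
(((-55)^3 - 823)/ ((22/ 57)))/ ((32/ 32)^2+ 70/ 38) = -30179239/ 198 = -152420.40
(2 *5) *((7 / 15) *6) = 28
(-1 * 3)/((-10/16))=24/5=4.80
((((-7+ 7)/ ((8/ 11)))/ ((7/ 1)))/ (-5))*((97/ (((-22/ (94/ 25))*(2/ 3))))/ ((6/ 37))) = 0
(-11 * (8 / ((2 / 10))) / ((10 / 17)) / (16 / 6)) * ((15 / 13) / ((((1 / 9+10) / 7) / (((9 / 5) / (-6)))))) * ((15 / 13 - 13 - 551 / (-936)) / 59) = -53201313 / 4147936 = -12.83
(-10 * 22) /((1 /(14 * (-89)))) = 274120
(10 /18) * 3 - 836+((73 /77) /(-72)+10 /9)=-513273 /616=-833.24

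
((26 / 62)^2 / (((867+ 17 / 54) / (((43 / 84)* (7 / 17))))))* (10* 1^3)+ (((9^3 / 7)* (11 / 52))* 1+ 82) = 5794760794385 / 55702439156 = 104.03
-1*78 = -78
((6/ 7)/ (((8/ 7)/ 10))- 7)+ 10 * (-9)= -179/ 2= -89.50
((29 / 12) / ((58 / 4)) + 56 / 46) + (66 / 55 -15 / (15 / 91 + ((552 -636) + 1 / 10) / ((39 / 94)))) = 126472462 / 47576535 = 2.66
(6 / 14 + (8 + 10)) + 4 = 157 / 7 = 22.43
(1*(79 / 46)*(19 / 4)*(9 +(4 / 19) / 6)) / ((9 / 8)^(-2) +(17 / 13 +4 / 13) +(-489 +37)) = -14280435 / 87109832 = -0.16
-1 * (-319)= 319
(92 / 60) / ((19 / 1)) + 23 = 6578 / 285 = 23.08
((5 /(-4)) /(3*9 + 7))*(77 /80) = -77 /2176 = -0.04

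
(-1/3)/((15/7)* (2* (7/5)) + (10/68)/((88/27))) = -2992/54261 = -0.06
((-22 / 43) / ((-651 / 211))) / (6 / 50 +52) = 116050 / 36474879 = 0.00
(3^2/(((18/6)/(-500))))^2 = 2250000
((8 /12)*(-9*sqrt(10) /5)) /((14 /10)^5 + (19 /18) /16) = -1080000*sqrt(10) /4899791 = -0.70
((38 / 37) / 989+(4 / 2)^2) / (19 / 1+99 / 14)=409948 / 2671289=0.15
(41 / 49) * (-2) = -82 / 49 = -1.67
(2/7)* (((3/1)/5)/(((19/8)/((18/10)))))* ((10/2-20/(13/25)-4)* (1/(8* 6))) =-4383/43225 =-0.10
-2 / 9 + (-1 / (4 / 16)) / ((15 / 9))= -118 / 45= -2.62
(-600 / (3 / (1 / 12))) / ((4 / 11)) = -275 / 6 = -45.83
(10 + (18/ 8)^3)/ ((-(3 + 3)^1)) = -1369/ 384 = -3.57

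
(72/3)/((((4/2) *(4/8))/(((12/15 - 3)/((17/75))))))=-232.94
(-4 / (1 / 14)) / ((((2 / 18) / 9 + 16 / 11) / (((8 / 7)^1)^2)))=-456192 / 9149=-49.86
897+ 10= 907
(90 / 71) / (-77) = -90 / 5467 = -0.02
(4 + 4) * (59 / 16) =59 / 2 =29.50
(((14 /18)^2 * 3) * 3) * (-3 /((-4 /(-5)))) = -245 /12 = -20.42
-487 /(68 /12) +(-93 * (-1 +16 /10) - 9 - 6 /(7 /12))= -95811 /595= -161.03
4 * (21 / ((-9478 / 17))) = -102 / 677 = -0.15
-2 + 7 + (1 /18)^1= 91 /18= 5.06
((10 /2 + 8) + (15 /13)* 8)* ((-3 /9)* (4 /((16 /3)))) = -289 /52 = -5.56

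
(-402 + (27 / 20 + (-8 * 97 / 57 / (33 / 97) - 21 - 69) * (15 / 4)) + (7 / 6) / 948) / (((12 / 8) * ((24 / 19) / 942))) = -828881493563 / 1877040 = -441589.68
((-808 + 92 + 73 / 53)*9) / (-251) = 340875 / 13303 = 25.62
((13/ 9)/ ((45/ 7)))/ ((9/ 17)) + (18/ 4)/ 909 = 316139/ 736290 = 0.43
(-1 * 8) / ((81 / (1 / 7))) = -8 / 567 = -0.01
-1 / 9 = -0.11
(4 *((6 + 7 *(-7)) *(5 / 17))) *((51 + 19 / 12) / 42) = -135665 / 2142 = -63.34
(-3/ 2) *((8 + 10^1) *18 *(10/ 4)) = -1215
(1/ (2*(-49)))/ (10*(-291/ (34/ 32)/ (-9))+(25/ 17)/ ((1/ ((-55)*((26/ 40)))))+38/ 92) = -2346/ 57972047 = -0.00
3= 3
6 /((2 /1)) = 3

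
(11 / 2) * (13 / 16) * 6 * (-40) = -2145 / 2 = -1072.50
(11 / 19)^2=121 / 361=0.34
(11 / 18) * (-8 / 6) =-22 / 27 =-0.81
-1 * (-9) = 9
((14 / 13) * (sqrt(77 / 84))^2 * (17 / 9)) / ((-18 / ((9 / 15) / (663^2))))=-77 / 544548420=-0.00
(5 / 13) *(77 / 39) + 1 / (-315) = 40256 / 53235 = 0.76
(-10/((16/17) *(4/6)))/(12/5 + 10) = -1275/992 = -1.29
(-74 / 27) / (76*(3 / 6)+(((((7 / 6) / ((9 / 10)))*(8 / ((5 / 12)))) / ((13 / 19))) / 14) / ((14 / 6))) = -3367 / 48051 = -0.07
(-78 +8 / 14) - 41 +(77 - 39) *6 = 767 / 7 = 109.57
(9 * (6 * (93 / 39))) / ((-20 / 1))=-837 / 130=-6.44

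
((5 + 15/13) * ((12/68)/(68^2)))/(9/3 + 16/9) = 135/2746367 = 0.00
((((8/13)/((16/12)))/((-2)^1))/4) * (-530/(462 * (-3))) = -265/12012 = -0.02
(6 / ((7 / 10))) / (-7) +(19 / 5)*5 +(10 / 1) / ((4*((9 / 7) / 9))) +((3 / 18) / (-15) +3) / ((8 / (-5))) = 235723 / 7056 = 33.41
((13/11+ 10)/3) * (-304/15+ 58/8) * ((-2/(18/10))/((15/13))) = 37843/810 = 46.72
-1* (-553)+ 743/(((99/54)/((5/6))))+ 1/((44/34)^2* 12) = 890.78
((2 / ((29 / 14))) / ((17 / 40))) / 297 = 1120 / 146421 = 0.01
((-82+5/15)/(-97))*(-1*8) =-1960/291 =-6.74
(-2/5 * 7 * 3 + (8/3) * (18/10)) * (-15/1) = 54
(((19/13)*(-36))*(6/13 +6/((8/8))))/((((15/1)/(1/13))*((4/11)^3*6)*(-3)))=177023/87880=2.01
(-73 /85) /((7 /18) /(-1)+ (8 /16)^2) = 2628 /425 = 6.18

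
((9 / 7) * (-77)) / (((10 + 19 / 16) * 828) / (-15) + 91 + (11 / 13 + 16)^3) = -4350060 / 186932573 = -0.02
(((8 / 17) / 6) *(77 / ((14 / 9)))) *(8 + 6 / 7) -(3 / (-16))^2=1046481 / 30464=34.35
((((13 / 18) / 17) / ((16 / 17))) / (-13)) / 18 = -1 / 5184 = -0.00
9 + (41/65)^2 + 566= 575.40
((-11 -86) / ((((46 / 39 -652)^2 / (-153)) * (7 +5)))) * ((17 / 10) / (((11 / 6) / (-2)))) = -383743737 / 70867051640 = -0.01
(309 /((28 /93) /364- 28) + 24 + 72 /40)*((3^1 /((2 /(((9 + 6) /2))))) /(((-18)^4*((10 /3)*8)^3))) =416479 /4991533056000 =0.00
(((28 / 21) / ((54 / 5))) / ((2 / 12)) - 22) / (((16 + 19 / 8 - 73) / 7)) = 32144 / 11799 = 2.72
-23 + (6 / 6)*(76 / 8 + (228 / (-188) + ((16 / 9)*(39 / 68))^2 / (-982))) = -1766343941 / 120046554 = -14.71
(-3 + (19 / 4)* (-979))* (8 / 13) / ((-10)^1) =18613 / 65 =286.35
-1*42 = -42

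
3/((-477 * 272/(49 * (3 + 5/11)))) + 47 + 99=34727213/237864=146.00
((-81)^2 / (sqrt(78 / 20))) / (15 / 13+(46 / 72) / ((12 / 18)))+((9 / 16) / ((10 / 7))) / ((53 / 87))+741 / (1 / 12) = 52488 * sqrt(390) / 659+75409641 / 8480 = 10465.57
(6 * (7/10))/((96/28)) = 49/40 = 1.22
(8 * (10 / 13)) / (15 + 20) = 16 / 91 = 0.18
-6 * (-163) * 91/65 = 6846/5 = 1369.20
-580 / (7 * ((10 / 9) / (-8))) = 4176 / 7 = 596.57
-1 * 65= -65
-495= -495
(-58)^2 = 3364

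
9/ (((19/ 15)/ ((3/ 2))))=405/ 38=10.66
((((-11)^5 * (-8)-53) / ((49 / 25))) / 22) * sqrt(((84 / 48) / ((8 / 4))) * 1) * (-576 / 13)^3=-769401483264000 * sqrt(14) / 1184183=-2431074203.27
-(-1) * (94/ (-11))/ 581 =-94/ 6391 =-0.01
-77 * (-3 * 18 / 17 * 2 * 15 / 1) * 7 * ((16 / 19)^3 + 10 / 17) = 120692685960 / 1982251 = 60886.68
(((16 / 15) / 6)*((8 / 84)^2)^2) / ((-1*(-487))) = 128 / 4262051115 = 0.00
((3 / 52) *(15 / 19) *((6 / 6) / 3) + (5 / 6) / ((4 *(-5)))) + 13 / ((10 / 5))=38375 / 5928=6.47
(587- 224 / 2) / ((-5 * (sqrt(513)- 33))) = 95 * sqrt(57) / 192 + 1045 / 192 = 9.18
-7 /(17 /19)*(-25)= 3325 /17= 195.59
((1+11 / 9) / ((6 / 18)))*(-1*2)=-40 / 3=-13.33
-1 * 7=-7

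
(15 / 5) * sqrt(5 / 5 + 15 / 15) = 3 * sqrt(2) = 4.24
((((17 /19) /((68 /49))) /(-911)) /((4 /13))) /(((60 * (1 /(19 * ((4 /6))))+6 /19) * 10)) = -637 /13992960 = -0.00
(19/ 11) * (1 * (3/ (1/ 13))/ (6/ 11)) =247/ 2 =123.50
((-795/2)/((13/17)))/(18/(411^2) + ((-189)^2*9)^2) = -253663035/50436706303985326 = -0.00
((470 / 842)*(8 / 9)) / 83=1880 / 314487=0.01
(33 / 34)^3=35937 / 39304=0.91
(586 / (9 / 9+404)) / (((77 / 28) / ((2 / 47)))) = 0.02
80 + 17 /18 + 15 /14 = 5167 /63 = 82.02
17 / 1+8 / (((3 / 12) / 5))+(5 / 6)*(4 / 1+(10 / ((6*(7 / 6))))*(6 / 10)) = 3802 / 21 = 181.05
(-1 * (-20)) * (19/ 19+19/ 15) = 136/ 3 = 45.33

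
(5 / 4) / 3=5 / 12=0.42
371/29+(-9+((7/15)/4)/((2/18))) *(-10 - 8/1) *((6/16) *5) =281.11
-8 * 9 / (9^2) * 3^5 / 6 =-36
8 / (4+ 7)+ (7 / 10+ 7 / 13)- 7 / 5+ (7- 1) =9389 / 1430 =6.57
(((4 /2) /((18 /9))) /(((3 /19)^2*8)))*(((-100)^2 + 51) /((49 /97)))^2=1984927094.41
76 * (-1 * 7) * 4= -2128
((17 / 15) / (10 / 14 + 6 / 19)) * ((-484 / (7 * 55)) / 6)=-7106 / 30825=-0.23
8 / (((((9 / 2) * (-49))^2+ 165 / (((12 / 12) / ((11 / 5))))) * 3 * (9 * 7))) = 32 / 37031337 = 0.00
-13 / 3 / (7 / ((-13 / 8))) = 169 / 168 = 1.01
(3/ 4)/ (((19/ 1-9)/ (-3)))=-9/ 40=-0.22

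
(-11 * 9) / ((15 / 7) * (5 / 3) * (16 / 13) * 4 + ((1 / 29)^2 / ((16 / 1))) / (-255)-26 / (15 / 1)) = -30912401520 / 4948820677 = -6.25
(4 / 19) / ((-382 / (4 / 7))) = -8 / 25403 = -0.00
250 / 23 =10.87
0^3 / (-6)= 0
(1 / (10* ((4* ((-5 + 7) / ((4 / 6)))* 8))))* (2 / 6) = 1 / 2880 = 0.00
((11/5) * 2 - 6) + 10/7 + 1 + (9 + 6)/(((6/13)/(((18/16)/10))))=5023/1120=4.48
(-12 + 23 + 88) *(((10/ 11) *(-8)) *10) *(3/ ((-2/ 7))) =75600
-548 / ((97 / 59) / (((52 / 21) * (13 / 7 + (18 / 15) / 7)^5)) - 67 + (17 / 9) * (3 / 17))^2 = -151118371787366663570388783168 / 1224904789703461100734190475625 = -0.12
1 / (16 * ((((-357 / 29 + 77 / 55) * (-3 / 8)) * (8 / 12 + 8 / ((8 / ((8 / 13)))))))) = 377 / 31640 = 0.01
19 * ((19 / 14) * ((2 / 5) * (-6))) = -2166 / 35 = -61.89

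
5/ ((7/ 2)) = 10/ 7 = 1.43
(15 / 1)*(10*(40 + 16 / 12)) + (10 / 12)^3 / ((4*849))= 4547923325 / 733536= 6200.00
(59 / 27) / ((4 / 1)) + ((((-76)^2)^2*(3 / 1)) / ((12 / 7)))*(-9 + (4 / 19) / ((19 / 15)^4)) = -1068434405023 / 2052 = -520679534.61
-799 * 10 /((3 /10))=-79900 /3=-26633.33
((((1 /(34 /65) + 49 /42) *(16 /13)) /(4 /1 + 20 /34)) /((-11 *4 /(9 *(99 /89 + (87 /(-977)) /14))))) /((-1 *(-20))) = -211381503 /22630387780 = -0.01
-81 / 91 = -0.89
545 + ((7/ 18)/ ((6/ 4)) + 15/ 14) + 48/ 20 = 1037101/ 1890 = 548.73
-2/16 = -1/8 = -0.12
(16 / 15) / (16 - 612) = -4 / 2235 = -0.00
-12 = -12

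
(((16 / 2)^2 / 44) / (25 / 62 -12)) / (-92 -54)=496 / 577357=0.00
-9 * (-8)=72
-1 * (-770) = 770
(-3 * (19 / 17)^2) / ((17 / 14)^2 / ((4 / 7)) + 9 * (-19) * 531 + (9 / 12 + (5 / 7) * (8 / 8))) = 40432 / 979638617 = 0.00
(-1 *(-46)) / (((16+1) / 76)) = 3496 / 17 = 205.65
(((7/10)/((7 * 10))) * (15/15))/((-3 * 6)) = -1/1800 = -0.00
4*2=8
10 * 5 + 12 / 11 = 562 / 11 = 51.09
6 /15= 2 /5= 0.40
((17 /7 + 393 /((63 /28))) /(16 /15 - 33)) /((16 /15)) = -278925 /53648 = -5.20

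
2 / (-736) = -1 / 368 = -0.00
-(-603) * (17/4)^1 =10251/4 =2562.75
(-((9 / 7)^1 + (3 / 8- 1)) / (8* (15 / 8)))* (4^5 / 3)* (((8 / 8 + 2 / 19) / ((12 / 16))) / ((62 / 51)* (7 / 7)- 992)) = 161024 / 7200525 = 0.02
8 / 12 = 2 / 3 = 0.67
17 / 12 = 1.42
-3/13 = -0.23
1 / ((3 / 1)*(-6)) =-1 / 18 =-0.06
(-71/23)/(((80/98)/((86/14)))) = -21371/920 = -23.23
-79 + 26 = -53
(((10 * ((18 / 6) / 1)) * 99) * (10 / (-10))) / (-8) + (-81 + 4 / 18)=10457 / 36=290.47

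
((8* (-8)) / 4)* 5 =-80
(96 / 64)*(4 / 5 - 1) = -3 / 10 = -0.30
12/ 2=6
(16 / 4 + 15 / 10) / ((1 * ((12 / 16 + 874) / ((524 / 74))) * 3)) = 0.01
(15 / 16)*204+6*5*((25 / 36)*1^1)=2545 / 12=212.08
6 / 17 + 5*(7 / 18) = 703 / 306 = 2.30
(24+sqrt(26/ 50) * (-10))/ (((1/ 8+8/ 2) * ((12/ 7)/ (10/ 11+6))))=8512/ 363 - 2128 * sqrt(13)/ 1089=16.40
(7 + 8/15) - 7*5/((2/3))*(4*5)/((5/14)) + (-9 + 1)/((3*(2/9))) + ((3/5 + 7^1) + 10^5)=1455947/15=97063.13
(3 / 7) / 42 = 1 / 98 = 0.01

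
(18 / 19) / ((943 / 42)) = 756 / 17917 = 0.04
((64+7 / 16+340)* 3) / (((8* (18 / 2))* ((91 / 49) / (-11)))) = -166089 / 1664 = -99.81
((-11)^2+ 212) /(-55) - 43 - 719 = -42243 /55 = -768.05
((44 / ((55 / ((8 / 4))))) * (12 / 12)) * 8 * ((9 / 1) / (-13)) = -576 / 65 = -8.86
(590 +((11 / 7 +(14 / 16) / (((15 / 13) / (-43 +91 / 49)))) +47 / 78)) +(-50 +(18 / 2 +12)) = 1452289 / 2730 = 531.97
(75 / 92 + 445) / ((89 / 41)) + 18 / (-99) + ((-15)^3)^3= -3462516473706111 / 90068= -38443359169.81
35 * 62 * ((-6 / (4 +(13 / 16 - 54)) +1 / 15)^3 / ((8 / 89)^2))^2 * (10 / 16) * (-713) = -1184215094511536248196677505329529 / 1773682491929320224368640000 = -667659.01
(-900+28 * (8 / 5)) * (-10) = 8552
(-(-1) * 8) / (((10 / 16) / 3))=38.40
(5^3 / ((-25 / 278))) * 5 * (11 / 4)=-38225 / 2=-19112.50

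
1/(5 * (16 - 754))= -1/3690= -0.00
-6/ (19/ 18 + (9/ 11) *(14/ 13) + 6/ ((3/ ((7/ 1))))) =-0.38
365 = 365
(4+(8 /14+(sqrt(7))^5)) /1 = 32 /7+49 * sqrt(7) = 134.21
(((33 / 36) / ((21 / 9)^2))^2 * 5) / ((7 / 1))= 5445 / 268912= 0.02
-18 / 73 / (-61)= 18 / 4453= 0.00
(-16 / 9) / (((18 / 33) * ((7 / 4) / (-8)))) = 2816 / 189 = 14.90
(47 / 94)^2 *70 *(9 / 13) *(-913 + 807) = -1284.23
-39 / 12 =-13 / 4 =-3.25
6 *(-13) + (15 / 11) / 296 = -78.00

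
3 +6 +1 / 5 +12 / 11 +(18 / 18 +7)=1006 / 55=18.29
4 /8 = 0.50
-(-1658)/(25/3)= 4974/25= 198.96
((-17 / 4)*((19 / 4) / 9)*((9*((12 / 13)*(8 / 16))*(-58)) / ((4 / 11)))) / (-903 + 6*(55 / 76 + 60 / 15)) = -1957703 / 1152216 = -1.70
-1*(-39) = 39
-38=-38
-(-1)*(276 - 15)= 261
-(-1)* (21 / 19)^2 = 441 / 361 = 1.22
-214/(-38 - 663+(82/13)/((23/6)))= 0.31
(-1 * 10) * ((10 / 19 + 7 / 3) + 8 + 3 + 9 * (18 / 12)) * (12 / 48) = -68.40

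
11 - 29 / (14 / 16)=-155 / 7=-22.14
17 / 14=1.21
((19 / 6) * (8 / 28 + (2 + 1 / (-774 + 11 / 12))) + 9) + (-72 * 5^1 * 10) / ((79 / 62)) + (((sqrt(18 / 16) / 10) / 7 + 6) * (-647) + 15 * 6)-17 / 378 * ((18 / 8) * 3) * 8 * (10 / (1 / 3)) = -6683.74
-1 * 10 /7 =-10 /7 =-1.43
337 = 337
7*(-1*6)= -42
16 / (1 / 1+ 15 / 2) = 32 / 17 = 1.88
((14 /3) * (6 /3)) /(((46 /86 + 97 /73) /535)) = 4702222 /1755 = 2679.33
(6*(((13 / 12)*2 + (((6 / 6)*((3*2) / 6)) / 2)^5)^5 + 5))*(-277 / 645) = -127141846829887 / 876525649920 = -145.05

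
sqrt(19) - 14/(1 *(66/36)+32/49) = -4116/731+sqrt(19) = -1.27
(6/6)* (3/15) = 1/5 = 0.20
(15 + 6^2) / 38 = 51 / 38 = 1.34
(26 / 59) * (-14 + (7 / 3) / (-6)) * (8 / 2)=-13468 / 531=-25.36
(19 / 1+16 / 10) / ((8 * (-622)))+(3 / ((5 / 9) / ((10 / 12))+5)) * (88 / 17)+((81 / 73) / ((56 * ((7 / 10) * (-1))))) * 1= 69650145461 / 25719774640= 2.71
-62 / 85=-0.73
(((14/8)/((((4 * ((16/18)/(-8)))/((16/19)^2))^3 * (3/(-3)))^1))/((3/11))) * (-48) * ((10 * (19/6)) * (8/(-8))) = 98099527680/2476099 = 39618.58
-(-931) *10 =9310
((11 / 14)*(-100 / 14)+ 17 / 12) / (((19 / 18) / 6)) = -22203 / 931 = -23.85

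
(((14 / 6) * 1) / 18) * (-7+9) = 7 / 27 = 0.26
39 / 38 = 1.03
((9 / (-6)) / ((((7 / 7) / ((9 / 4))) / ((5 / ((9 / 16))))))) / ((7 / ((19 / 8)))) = -285 / 28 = -10.18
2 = 2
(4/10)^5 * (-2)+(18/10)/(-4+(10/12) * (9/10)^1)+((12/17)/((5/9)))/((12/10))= 334606/690625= 0.48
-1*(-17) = 17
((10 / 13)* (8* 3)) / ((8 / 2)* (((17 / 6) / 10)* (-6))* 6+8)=-300 / 533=-0.56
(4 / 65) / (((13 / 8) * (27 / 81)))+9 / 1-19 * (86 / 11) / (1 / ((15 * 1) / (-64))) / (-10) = 3350409 / 594880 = 5.63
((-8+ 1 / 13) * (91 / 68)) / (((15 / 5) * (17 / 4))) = -721 / 867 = -0.83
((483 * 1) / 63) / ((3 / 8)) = 184 / 9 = 20.44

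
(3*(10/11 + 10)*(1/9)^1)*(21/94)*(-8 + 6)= -1.62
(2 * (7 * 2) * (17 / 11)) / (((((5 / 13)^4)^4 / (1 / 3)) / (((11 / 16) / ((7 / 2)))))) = 11312082356114057297 / 915527343750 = 12355810.49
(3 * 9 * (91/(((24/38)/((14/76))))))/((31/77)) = 441441/248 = 1780.00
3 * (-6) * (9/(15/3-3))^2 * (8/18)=-162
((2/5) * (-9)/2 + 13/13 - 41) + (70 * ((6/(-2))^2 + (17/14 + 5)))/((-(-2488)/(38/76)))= -1034659/24880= -41.59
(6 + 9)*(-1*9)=-135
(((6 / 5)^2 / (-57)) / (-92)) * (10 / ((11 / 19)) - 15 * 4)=-282 / 24035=-0.01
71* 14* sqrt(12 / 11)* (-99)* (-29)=2980669.73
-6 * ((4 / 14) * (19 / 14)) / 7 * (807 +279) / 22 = -61902 / 3773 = -16.41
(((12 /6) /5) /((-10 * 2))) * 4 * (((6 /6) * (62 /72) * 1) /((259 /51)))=-527 /38850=-0.01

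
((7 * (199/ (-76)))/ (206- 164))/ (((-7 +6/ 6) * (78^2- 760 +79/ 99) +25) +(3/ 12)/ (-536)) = 586652/ 42914765587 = 0.00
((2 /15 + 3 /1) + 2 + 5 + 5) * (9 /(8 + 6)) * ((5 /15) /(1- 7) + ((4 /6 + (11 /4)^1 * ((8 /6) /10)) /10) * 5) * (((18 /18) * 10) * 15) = 18841 /28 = 672.89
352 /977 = 0.36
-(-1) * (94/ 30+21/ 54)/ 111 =317/ 9990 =0.03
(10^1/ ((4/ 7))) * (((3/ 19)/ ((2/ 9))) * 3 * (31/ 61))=87885/ 4636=18.96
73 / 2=36.50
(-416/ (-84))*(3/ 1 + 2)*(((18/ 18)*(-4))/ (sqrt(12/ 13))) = -1040*sqrt(39)/ 63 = -103.09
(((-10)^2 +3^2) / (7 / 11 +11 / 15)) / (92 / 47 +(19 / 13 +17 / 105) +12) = 104893425 / 20537072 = 5.11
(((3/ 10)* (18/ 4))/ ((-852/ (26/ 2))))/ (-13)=9/ 5680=0.00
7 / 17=0.41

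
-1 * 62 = -62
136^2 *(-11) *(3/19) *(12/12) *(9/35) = -5493312/665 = -8260.62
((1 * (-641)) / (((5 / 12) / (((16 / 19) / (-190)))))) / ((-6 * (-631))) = 10256 / 5694775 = 0.00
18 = 18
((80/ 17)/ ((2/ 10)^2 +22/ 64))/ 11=64000/ 57409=1.11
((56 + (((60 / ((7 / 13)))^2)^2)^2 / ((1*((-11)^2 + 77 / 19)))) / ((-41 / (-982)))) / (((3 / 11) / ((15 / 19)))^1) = 59174985944938619986512560 / 4490779979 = 13176995137070958.24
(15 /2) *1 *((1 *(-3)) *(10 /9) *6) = -150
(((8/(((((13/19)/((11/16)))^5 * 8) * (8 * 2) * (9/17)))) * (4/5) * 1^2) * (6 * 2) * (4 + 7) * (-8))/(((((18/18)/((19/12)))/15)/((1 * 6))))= -1416859015834097/97332232192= -14556.94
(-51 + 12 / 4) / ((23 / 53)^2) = -134832 / 529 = -254.88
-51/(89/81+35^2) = -0.04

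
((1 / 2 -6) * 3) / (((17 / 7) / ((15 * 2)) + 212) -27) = -3465 / 38867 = -0.09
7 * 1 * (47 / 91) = 47 / 13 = 3.62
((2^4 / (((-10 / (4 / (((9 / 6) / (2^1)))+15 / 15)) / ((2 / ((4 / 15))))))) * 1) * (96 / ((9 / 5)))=-4053.33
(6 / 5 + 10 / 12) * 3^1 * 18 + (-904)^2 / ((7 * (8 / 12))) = 6132963 / 35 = 175227.51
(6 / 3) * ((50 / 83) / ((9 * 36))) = 25 / 6723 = 0.00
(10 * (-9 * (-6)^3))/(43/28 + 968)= 181440/9049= 20.05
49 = 49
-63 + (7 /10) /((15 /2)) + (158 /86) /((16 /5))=-3216359 /51600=-62.33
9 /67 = 0.13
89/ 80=1.11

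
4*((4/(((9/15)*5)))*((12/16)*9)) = 36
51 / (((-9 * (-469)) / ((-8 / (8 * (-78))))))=17 / 109746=0.00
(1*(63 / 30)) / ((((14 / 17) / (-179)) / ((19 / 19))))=-9129 / 20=-456.45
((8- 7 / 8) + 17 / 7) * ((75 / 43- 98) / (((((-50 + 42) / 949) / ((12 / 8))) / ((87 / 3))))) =182824617495 / 38528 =4745240.28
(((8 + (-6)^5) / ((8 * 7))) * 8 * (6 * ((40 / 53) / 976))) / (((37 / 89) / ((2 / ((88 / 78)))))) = -21.95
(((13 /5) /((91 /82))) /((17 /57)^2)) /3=88806 /10115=8.78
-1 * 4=-4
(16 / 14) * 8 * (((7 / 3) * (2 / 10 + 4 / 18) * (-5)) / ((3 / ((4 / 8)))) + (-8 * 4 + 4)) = -21344 / 81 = -263.51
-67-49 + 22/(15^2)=-115.90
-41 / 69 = -0.59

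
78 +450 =528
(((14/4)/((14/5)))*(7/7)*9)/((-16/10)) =-225/32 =-7.03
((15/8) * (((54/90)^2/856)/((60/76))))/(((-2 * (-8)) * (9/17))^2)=5491/394444800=0.00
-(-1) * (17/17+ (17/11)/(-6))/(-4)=-49/264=-0.19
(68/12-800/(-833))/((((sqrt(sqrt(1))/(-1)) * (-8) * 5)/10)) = 16561/9996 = 1.66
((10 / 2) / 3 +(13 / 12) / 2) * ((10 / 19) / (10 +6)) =265 / 3648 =0.07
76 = 76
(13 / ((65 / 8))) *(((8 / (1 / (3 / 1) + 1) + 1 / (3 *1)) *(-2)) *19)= -5776 / 15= -385.07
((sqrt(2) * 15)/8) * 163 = 2445 * sqrt(2)/8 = 432.22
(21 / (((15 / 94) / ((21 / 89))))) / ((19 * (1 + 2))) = 4606 / 8455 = 0.54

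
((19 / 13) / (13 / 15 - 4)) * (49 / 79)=-13965 / 48269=-0.29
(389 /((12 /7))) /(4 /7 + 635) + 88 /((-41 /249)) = -1169056355 /2188908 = -534.08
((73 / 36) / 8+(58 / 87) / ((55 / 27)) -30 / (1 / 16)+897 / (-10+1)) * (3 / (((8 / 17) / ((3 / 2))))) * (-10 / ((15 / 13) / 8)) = 2027171341 / 5280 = 383933.97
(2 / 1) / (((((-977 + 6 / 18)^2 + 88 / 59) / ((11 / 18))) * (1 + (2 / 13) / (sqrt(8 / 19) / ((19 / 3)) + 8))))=480909 * sqrt(38) / 9757350336889988 + 6133167469 / 4878675168444994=0.00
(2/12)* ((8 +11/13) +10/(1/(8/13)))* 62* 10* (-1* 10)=-15500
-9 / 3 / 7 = -3 / 7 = -0.43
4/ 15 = 0.27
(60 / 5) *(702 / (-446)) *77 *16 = -5189184 / 223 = -23269.88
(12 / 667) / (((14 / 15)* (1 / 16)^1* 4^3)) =45 / 9338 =0.00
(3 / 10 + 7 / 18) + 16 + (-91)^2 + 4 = 373576 / 45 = 8301.69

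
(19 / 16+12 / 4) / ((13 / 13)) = 67 / 16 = 4.19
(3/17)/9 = 0.02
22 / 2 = 11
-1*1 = -1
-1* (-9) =9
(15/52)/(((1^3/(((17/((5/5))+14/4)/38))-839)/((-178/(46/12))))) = 54735/3420859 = 0.02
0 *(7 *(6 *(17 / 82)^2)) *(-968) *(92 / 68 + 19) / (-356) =0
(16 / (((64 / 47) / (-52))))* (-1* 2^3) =4888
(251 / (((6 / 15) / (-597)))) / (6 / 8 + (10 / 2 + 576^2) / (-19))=28470930 / 1327067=21.45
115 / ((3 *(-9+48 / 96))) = -230 / 51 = -4.51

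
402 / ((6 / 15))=1005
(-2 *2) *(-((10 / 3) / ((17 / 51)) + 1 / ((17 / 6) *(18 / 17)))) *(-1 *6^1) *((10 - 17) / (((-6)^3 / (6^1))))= -434 / 9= -48.22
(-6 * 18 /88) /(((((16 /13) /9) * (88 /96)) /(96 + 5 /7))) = -6415929 /6776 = -946.86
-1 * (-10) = 10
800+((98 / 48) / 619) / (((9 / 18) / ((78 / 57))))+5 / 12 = 112965679 / 141132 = 800.43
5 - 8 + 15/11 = -18/11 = -1.64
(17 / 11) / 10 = 0.15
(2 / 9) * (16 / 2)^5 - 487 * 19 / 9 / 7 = 149833 / 21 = 7134.90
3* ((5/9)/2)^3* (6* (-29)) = -3625/324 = -11.19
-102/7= -14.57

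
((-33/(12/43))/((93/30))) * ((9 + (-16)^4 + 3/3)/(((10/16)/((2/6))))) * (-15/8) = 77508145/31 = 2500262.74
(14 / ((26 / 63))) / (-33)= -147 / 143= -1.03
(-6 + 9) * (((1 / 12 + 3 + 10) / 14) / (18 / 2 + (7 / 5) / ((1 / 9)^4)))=785 / 2574432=0.00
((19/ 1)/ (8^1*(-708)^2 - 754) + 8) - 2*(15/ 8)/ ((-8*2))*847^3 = 18272011310409511/ 128299456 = 142416904.02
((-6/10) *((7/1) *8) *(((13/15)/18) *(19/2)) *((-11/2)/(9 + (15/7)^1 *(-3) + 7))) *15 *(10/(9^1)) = 266266/1809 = 147.19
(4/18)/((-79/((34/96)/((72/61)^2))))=-63257/88459776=-0.00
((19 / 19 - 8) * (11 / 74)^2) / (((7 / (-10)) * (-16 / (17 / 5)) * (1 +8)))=-2057 / 394272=-0.01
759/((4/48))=9108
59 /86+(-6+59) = 4617 /86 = 53.69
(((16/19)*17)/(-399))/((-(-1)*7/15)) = -1360/17689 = -0.08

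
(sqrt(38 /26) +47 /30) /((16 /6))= 3 *sqrt(247) /104 +47 /80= 1.04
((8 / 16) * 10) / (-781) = -5 / 781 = -0.01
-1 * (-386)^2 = -148996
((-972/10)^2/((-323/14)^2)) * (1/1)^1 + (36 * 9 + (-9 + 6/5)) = 871015161/2608225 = 333.95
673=673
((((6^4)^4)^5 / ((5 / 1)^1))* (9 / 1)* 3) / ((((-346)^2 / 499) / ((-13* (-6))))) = 46946038634519461626188800447151611382829037283186315564021434023936 / 149645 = 313716052220384654523631300000000000000000000000000000000000000.00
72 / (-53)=-72 / 53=-1.36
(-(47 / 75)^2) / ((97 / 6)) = -4418 / 181875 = -0.02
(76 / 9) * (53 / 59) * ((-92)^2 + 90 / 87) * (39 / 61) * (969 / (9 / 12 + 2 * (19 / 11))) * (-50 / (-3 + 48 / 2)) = -22527545.69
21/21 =1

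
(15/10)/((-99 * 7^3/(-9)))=3/7546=0.00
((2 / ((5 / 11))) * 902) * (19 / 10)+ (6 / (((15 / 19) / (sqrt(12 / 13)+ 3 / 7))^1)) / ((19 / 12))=48 * sqrt(39) / 65+ 1319986 / 175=7547.39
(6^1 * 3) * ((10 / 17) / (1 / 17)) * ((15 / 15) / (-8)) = -45 / 2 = -22.50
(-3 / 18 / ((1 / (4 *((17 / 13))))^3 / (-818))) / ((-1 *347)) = -128602688 / 2287077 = -56.23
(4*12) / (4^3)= 3 / 4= 0.75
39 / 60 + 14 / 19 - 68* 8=-206193 / 380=-542.61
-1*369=-369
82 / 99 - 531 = -52487 / 99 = -530.17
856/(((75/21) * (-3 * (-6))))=2996/225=13.32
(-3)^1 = -3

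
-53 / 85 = -0.62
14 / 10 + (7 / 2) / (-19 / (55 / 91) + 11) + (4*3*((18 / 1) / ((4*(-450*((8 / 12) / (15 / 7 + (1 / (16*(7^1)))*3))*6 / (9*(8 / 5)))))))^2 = 29014603601 / 13769000000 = 2.11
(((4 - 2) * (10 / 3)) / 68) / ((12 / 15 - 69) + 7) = -25 / 15606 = -0.00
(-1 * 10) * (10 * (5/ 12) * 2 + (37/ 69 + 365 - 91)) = -65060/ 23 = -2828.70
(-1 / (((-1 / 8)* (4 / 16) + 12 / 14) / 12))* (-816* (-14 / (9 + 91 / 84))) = -368492544 / 22385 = -16461.58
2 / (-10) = -1 / 5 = -0.20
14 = 14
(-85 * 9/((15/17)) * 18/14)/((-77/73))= 569619/539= 1056.81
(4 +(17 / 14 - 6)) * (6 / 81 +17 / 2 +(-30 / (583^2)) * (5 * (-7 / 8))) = -314751389 / 46719288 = -6.74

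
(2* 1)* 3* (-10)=-60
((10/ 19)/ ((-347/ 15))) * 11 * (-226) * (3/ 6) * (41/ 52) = 3822225/ 171418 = 22.30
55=55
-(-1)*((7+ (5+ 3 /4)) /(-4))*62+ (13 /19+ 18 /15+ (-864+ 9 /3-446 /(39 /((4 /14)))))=-219930499 /207480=-1060.01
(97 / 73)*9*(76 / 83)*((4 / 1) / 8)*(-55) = -301.13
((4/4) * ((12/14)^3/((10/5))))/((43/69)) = 7452/14749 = 0.51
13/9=1.44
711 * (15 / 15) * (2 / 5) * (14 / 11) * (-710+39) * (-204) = 247735152 / 5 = 49547030.40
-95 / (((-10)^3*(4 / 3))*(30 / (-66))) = -627 / 4000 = -0.16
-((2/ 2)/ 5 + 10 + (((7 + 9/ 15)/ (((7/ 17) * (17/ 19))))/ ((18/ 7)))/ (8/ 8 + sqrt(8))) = -2852/ 315 - 722 * sqrt(2)/ 315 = -12.30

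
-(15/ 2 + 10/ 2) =-25/ 2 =-12.50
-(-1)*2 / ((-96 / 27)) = -9 / 16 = -0.56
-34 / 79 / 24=-17 / 948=-0.02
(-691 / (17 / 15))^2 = 107433225 / 289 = 371741.26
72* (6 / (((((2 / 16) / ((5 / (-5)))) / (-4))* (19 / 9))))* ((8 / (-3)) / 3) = -110592 / 19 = -5820.63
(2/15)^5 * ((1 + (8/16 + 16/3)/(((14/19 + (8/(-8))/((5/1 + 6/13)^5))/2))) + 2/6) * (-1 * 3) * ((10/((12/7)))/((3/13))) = -0.05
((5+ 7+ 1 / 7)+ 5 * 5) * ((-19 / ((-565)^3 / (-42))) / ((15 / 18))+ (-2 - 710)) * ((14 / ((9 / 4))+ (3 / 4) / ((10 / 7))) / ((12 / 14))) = -5068812428598919 / 24348886875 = -208174.30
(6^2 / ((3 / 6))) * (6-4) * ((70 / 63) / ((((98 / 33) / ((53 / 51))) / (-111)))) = -5177040 / 833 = -6214.93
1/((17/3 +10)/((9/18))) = 0.03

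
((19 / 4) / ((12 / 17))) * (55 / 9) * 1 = 17765 / 432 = 41.12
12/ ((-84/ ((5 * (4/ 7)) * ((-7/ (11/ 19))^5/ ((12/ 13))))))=55204627205/ 483153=114259.10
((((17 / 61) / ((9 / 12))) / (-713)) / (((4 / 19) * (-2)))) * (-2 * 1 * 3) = -323 / 43493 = -0.01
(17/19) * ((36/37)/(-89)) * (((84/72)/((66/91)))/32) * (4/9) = -10829/49553064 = -0.00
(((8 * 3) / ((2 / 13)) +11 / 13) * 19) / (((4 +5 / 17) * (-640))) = -658597 / 607360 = -1.08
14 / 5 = 2.80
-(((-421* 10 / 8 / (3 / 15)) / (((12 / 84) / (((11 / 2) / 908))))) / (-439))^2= -656788680625 / 10169057698816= -0.06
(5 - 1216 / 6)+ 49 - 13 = -485 / 3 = -161.67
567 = 567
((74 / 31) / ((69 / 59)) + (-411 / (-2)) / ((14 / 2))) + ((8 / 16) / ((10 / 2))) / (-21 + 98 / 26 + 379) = 11055121972 / 352090095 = 31.40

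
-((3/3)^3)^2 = -1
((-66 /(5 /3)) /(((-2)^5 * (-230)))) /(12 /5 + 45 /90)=-99 /53360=-0.00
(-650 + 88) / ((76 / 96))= -709.89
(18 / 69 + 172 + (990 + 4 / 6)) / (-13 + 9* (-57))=-40121 / 18147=-2.21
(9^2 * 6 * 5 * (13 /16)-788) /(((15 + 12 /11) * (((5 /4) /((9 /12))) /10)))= 104401 /236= 442.38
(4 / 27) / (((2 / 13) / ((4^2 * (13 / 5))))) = 5408 / 135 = 40.06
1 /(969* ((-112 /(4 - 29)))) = 25 /108528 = 0.00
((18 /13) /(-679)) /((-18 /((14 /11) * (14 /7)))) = 4 /13871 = 0.00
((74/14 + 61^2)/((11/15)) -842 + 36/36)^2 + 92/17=1812272098621/100793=17980138.49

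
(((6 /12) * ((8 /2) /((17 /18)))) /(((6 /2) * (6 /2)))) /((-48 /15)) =-0.07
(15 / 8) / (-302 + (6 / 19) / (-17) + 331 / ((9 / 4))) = -43605 / 3602528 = -0.01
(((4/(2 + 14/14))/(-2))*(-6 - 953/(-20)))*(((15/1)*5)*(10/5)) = -4165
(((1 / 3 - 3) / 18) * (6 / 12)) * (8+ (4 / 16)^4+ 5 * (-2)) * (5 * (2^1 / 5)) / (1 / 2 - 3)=-511 / 4320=-0.12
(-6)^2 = 36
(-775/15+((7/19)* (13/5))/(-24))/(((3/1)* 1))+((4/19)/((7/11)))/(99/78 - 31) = -70924449/4112360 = -17.25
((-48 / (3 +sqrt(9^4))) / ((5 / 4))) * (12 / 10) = -96 / 175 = -0.55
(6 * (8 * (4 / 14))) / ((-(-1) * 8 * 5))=12 / 35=0.34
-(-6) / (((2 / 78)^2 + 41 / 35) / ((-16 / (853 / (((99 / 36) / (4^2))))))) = -1756755 / 106447576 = -0.02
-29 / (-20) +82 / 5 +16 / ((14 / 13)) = 4579 / 140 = 32.71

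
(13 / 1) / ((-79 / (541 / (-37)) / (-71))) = -499343 / 2923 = -170.83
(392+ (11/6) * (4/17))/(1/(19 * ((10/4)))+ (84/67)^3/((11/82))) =3145173431345/117906414123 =26.68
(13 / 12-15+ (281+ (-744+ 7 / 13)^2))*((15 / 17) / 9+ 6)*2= 348782875295 / 51714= 6744457.50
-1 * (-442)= 442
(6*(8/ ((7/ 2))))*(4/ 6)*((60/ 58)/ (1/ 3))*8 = 46080/ 203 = 227.00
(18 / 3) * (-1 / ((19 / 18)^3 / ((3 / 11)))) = -104976 / 75449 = -1.39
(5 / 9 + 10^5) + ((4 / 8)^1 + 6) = 1800127 / 18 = 100007.06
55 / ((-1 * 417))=-55 / 417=-0.13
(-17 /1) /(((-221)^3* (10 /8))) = 4 /3174665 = 0.00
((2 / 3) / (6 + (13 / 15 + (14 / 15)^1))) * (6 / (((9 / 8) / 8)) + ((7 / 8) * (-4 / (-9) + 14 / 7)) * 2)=325 / 81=4.01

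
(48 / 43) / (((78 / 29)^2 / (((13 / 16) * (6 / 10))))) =841 / 11180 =0.08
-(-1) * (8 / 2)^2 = 16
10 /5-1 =1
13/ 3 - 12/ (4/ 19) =-52.67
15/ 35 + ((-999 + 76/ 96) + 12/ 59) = -9887977/ 9912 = -997.58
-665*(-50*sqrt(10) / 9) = 33250*sqrt(10) / 9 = 11682.86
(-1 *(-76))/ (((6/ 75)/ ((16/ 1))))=15200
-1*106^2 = -11236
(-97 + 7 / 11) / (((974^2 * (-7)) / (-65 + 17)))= -12720 / 18262013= -0.00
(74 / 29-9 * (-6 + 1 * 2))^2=1249924 / 841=1486.24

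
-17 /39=-0.44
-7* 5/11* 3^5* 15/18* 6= -42525/11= -3865.91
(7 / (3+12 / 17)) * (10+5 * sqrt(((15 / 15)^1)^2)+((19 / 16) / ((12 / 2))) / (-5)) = 122077 / 4320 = 28.26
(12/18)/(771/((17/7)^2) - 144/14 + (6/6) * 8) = 4046/779487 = 0.01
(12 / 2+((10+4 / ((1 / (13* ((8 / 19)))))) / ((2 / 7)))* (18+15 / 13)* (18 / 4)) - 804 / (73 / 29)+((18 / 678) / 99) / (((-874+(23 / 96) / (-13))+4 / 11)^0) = 9308.39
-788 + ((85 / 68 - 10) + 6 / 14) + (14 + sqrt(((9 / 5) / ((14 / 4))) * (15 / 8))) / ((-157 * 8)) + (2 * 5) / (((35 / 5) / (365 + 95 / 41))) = -24475499 / 90118 - 3 * sqrt(21) / 17584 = -271.59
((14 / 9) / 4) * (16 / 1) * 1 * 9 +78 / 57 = 1090 / 19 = 57.37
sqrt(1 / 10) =sqrt(10) / 10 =0.32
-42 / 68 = -21 / 34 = -0.62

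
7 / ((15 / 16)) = 112 / 15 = 7.47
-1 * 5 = -5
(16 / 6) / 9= 8 / 27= 0.30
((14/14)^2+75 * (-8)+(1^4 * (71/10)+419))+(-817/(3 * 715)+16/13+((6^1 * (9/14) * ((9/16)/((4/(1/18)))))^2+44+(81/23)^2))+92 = -4308211250699/182191865856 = -23.65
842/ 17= 49.53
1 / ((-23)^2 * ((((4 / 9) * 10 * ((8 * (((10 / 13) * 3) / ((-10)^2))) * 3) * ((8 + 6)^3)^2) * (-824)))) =-13 / 105027027976192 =-0.00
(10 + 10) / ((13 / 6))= 120 / 13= 9.23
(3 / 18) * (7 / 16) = 7 / 96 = 0.07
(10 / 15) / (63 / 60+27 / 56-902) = -560 / 756393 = -0.00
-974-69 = -1043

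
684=684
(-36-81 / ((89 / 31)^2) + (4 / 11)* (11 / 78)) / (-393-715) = 14141041 / 342282252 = 0.04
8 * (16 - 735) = -5752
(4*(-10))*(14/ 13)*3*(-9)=15120/ 13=1163.08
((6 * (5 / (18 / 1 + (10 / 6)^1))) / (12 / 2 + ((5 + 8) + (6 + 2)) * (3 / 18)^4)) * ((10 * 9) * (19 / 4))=16621200 / 153341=108.39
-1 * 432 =-432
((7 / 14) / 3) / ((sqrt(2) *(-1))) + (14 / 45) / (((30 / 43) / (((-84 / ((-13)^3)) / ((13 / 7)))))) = 58996 / 6426225 - sqrt(2) / 12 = -0.11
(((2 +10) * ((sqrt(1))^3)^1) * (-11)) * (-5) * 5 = 3300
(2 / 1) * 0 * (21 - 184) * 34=0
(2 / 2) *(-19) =-19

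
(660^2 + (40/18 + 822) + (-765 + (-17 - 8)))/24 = 980177/54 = 18151.43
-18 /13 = -1.38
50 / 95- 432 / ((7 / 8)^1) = -65594 / 133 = -493.19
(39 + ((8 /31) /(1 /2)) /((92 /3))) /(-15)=-9273 /3565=-2.60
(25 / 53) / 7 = 25 / 371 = 0.07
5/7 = 0.71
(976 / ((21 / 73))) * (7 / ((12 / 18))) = 35624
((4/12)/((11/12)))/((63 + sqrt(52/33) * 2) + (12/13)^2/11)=237805308/41185078795 - 456976 * sqrt(429)/41185078795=0.01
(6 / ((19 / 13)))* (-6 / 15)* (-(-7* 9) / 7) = -1404 / 95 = -14.78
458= 458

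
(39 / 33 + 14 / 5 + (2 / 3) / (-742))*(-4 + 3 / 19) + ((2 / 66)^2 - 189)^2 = 1492404890901508 / 41797785645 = 35705.36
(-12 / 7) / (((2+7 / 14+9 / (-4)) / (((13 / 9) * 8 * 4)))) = -6656 / 21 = -316.95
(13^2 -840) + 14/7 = -669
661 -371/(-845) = 558916/845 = 661.44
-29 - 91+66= -54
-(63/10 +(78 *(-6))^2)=-2190303/10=-219030.30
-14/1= -14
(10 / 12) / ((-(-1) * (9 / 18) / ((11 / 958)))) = 55 / 2874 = 0.02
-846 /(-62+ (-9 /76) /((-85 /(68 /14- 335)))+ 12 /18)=114768360 /8382877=13.69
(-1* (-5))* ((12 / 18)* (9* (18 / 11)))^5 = 73466403840 / 161051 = 456168.57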